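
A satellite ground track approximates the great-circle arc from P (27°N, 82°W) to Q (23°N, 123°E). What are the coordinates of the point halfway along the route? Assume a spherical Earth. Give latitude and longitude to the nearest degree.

≈ (65°N, 164°W)

Convert each endpoint to a unit vector on the sphere (x = cos φ cos λ, y = cos φ sin λ, z = sin φ).
The central angle between the endpoints is δ = arccos(p₁·p₂) ≈ 2.172 rad (124.5°).
Interpolate at f = 1/2 with slerp weights a = sin((1−f)δ)/sin δ ≈ 1.073, b = sin(fδ)/sin δ ≈ 1.073.
p = a·p₁ + b·p₂ ≈ (-0.405, -0.118, 0.907); φ = arcsin(p_z) ≈ 65.04°, λ = atan2(p_y, p_x) ≈ -163.70°.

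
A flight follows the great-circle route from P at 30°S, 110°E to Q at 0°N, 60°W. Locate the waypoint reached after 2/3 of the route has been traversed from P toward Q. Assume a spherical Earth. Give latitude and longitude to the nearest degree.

Convert each endpoint to a unit vector on the sphere (x = cos φ cos λ, y = cos φ sin λ, z = sin φ).
The central angle between the endpoints is δ = arccos(p₁·p₂) ≈ 2.592 rad (148.5°).
Interpolate at f = 2/3 with slerp weights a = sin((1−f)δ)/sin δ ≈ 1.457, b = sin(fδ)/sin δ ≈ 1.892.
p = a·p₁ + b·p₂ ≈ (0.514, -0.453, -0.728); φ = arcsin(p_z) ≈ -46.74°, λ = atan2(p_y, p_x) ≈ -41.36°.

≈ 47°S, 41°W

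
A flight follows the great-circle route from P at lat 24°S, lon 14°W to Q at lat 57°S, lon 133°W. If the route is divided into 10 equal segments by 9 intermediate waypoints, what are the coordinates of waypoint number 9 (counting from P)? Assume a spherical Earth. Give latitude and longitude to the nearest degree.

Write both endpoints as unit vectors p₁, p₂ with components (cos φ cos λ, cos φ sin λ, sin φ).
The central angle between the endpoints is δ = arccos(p₁·p₂) ≈ 1.471 rad (84.3°).
Interpolate at f = 9/10 with slerp weights a = sin((1−f)δ)/sin δ ≈ 0.147, b = sin(fδ)/sin δ ≈ 0.974.
p = a·p₁ + b·p₂ ≈ (-0.231, -0.421, -0.877); φ = arcsin(p_z) ≈ -61.30°, λ = atan2(p_y, p_x) ≈ -118.81°.

≈ lat 61°S, lon 119°W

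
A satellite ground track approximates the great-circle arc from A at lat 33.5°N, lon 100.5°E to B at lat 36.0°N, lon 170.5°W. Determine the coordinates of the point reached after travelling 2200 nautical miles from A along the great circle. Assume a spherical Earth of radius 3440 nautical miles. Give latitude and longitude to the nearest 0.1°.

≈ lat 44.2°N, lon 146.2°E

From cos δ = sin φ₁ sin φ₂ + cos φ₁ cos φ₂ cos Δλ, the central angle is δ ≈ 1.228 rad (70.4°). The total great-circle distance is δ·R ≈ 1.228 × 3440 ≈ 4224 nmi, so the target fraction is f = 2200/4224 ≈ 0.521.
Interpolate at f ≈ 0.521 with slerp weights a = sin((1−f)δ)/sin δ ≈ 0.589, b = sin(fδ)/sin δ ≈ 0.634.
p = a·p₁ + b·p₂ ≈ (-0.595, 0.399, 0.698); φ = arcsin(p_z) ≈ 44.25°, λ = atan2(p_y, p_x) ≈ 146.19°.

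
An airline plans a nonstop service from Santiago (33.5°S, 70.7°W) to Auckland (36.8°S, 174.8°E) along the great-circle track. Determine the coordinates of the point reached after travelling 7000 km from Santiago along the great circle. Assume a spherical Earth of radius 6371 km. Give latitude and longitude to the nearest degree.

≈ 49°S, 157°W

From cos δ = sin φ₁ sin φ₂ + cos φ₁ cos φ₂ cos Δλ, the central angle is δ ≈ 1.517 rad (86.9°). The total great-circle distance is δ·R ≈ 1.517 × 6371 ≈ 9665 km, so the target fraction is f = 7000/9665 ≈ 0.724.
Interpolate at f ≈ 0.724 with slerp weights a = sin((1−f)δ)/sin δ ≈ 0.407, b = sin(fδ)/sin δ ≈ 0.892.
p = a·p₁ + b·p₂ ≈ (-0.599, -0.255, -0.759); φ = arcsin(p_z) ≈ -49.36°, λ = atan2(p_y, p_x) ≈ -156.91°.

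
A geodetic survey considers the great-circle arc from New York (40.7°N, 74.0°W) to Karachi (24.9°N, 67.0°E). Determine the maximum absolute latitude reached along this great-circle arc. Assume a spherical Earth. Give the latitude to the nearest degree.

≈ 63°N

The great circle lies in the plane with unit normal n̂ = (p₁ × p₂)/|p₁ × p₂|.
Here n̂_z ≈ +0.448; the vertex latitude is φ_max = arccos|n̂_z| ≈ 63.4°.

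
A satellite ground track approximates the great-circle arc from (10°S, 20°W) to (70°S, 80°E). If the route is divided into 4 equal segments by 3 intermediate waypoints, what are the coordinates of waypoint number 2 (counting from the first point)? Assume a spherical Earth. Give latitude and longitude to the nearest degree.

≈ (49°S, 0°E)

Write both endpoints as unit vectors p₁, p₂ with components (cos φ cos λ, cos φ sin λ, sin φ).
The central angle between the endpoints is δ = arccos(p₁·p₂) ≈ 1.466 rad (84.0°).
Interpolate at f = 2/4 with slerp weights a = sin((1−f)δ)/sin δ ≈ 0.673, b = sin(fδ)/sin δ ≈ 0.673.
p = a·p₁ + b·p₂ ≈ (0.663, 0.000, -0.749); φ = arcsin(p_z) ≈ -48.51°, λ = atan2(p_y, p_x) ≈ 0.00°.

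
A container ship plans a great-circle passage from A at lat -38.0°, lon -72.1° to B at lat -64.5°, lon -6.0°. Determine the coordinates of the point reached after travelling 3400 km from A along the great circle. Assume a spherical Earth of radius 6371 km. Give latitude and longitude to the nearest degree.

≈ lat -60°, lon -38°

Convert each endpoint to a unit vector on the sphere (x = cos φ cos λ, y = cos φ sin λ, z = sin φ).
The central angle between the endpoints is δ = arccos(p₁·p₂) ≈ 0.805 rad (46.1°). The total great-circle distance is δ·R ≈ 0.805 × 6371 ≈ 5128 km, so the target fraction is f = 3400/5128 ≈ 0.663.
Interpolate at f ≈ 0.663 with slerp weights a = sin((1−f)δ)/sin δ ≈ 0.372, b = sin(fδ)/sin δ ≈ 0.706.
p = a·p₁ + b·p₂ ≈ (0.392, -0.311, -0.866); φ = arcsin(p_z) ≈ -59.98°, λ = atan2(p_y, p_x) ≈ -38.37°.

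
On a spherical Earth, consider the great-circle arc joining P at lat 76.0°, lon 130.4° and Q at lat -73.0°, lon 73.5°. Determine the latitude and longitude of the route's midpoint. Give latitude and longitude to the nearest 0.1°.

Write both endpoints as unit vectors p₁, p₂ with components (cos φ cos λ, cos φ sin λ, sin φ).
The central angle between the endpoints is δ = arccos(p₁·p₂) ≈ 2.667 rad (152.8°).
Interpolate at f = 1/2 with slerp weights a = sin((1−f)δ)/sin δ ≈ 2.125, b = sin(fδ)/sin δ ≈ 2.125.
p = a·p₁ + b·p₂ ≈ (-0.157, 0.987, 0.030); φ = arcsin(p_z) ≈ 1.70°, λ = atan2(p_y, p_x) ≈ 99.02°.

≈ lat 1.7°, lon 99.0°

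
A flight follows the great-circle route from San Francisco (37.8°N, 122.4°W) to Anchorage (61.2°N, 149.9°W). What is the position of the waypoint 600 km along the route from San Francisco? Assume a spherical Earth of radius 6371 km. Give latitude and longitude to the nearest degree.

≈ 43°N, 126°W

Write both endpoints as unit vectors p₁, p₂ with components (cos φ cos λ, cos φ sin λ, sin φ).
The central angle between the endpoints is δ = arccos(p₁·p₂) ≈ 0.506 rad (29.0°). The total great-circle distance is δ·R ≈ 0.506 × 6371 ≈ 3223 km, so the target fraction is f = 600/3223 ≈ 0.186.
Interpolate at f ≈ 0.186 with slerp weights a = sin((1−f)δ)/sin δ ≈ 0.826, b = sin(fδ)/sin δ ≈ 0.194.
p = a·p₁ + b·p₂ ≈ (-0.431, -0.598, 0.676); φ = arcsin(p_z) ≈ 42.55°, λ = atan2(p_y, p_x) ≈ -125.76°.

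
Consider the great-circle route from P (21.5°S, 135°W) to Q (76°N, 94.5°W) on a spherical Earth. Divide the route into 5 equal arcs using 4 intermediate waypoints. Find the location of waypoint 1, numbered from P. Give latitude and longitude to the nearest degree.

≈ (2°S, 132°W)

Convert each endpoint to a unit vector on the sphere (x = cos φ cos λ, y = cos φ sin λ, z = sin φ).
The central angle between the endpoints is δ = arccos(p₁·p₂) ≈ 1.756 rad (100.6°).
Interpolate at f = 1/5 with slerp weights a = sin((1−f)δ)/sin δ ≈ 1.004, b = sin(fδ)/sin δ ≈ 0.350.
p = a·p₁ + b·p₂ ≈ (-0.667, -0.745, -0.028); φ = arcsin(p_z) ≈ -1.61°, λ = atan2(p_y, p_x) ≈ -131.85°.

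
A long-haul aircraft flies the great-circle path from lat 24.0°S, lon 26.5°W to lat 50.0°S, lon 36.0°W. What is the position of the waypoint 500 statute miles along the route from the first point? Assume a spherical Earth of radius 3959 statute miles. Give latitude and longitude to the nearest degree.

Write both endpoints as unit vectors p₁, p₂ with components (cos φ cos λ, cos φ sin λ, sin φ).
The central angle between the endpoints is δ = arccos(p₁·p₂) ≈ 0.472 rad (27.0°). The total great-circle distance is δ·R ≈ 0.472 × 3959 ≈ 1868 mi, so the target fraction is f = 500/1868 ≈ 0.268.
Interpolate at f ≈ 0.268 with slerp weights a = sin((1−f)δ)/sin δ ≈ 0.745, b = sin(fδ)/sin δ ≈ 0.277.
p = a·p₁ + b·p₂ ≈ (0.753, -0.408, -0.515); φ = arcsin(p_z) ≈ -31.02°, λ = atan2(p_y, p_x) ≈ -28.47°.

≈ lat 31°S, lon 28°W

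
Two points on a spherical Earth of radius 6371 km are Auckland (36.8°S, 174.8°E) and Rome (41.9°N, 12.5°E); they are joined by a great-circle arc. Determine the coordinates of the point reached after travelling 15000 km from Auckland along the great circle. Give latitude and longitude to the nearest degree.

Convert each endpoint to a unit vector on the sphere (x = cos φ cos λ, y = cos φ sin λ, z = sin φ).
The central angle between the endpoints is δ = arccos(p₁·p₂) ≈ 2.887 rad (165.4°). The total great-circle distance is δ·R ≈ 2.887 × 6371 ≈ 18395 km, so the target fraction is f = 15000/18395 ≈ 0.815.
Interpolate at f ≈ 0.815 with slerp weights a = sin((1−f)δ)/sin δ ≈ 2.019, b = sin(fδ)/sin δ ≈ 2.815.
p = a·p₁ + b·p₂ ≈ (0.436, 0.600, 0.671); φ = arcsin(p_z) ≈ 42.13°, λ = atan2(p_y, p_x) ≈ 54.01°.

≈ 42°N, 54°E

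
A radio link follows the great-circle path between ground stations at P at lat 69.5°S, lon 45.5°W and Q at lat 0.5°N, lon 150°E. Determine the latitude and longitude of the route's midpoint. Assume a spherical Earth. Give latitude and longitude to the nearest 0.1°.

Write both endpoints as unit vectors p₁, p₂ with components (cos φ cos λ, cos φ sin λ, sin φ).
The central angle between the endpoints is δ = arccos(p₁·p₂) ≈ 1.924 rad (110.2°).
Interpolate at f = 1/2 with slerp weights a = sin((1−f)δ)/sin δ ≈ 0.874, b = sin(fδ)/sin δ ≈ 0.874.
p = a·p₁ + b·p₂ ≈ (-0.542, 0.219, -0.811); φ = arcsin(p_z) ≈ -54.21°, λ = atan2(p_y, p_x) ≈ 158.04°.

≈ lat 54.2°S, lon 158.0°E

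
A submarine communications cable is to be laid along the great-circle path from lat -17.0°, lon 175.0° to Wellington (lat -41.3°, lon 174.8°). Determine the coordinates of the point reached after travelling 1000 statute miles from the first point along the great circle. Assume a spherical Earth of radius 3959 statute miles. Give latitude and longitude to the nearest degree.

≈ lat -31°, lon 175°

Write both endpoints as unit vectors p₁, p₂ with components (cos φ cos λ, cos φ sin λ, sin φ).
The central angle between the endpoints is δ = arccos(p₁·p₂) ≈ 0.424 rad (24.3°). The total great-circle distance is δ·R ≈ 0.424 × 3959 ≈ 1679 mi, so the target fraction is f = 1000/1679 ≈ 0.596.
Interpolate at f ≈ 0.596 with slerp weights a = sin((1−f)δ)/sin δ ≈ 0.415, b = sin(fδ)/sin δ ≈ 0.607.
p = a·p₁ + b·p₂ ≈ (-0.850, 0.076, -0.522); φ = arcsin(p_z) ≈ -31.47°, λ = atan2(p_y, p_x) ≈ 174.89°.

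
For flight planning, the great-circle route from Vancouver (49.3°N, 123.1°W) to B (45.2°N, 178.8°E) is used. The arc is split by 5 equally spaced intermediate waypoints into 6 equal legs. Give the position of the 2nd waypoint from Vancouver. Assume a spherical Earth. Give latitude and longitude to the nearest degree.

Write both endpoints as unit vectors p₁, p₂ with components (cos φ cos λ, cos φ sin λ, sin φ).
The central angle between the endpoints is δ = arccos(p₁·p₂) ≈ 0.675 rad (38.7°).
Interpolate at f = 2/6 with slerp weights a = sin((1−f)δ)/sin δ ≈ 0.696, b = sin(fδ)/sin δ ≈ 0.357.
p = a·p₁ + b·p₂ ≈ (-0.499, -0.375, 0.781); φ = arcsin(p_z) ≈ 51.36°, λ = atan2(p_y, p_x) ≈ -143.10°.

≈ (51°N, 143°W)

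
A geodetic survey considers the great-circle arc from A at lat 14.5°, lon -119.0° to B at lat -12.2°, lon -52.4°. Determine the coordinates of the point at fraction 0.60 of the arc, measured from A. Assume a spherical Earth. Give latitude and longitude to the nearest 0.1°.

From cos δ = sin φ₁ sin φ₂ + cos φ₁ cos φ₂ cos Δλ, the central angle is δ ≈ 1.242 rad (71.2°).
Interpolate at f = 0.60 with slerp weights a = sin((1−f)δ)/sin δ ≈ 0.504, b = sin(fδ)/sin δ ≈ 0.717.
p = a·p₁ + b·p₂ ≈ (0.191, -0.981, -0.025); φ = arcsin(p_z) ≈ -1.45°, λ = atan2(p_y, p_x) ≈ -78.99°.

≈ lat -1.5°, lon -79.0°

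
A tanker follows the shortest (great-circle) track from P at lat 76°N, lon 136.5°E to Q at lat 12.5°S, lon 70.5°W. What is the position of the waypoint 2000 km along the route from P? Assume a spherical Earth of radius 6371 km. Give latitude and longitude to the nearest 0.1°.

Write both endpoints as unit vectors p₁, p₂ with components (cos φ cos λ, cos φ sin λ, sin φ).
The central angle between the endpoints is δ = arccos(p₁·p₂) ≈ 2.005 rad (114.9°). The total great-circle distance is δ·R ≈ 2.005 × 6371 ≈ 12772 km, so the target fraction is f = 2000/12772 ≈ 0.157.
Interpolate at f ≈ 0.157 with slerp weights a = sin((1−f)δ)/sin δ ≈ 1.094, b = sin(fδ)/sin δ ≈ 0.340.
p = a·p₁ + b·p₂ ≈ (-0.081, -0.131, 0.988); φ = arcsin(p_z) ≈ 81.14°, λ = atan2(p_y, p_x) ≈ -121.76°.

≈ lat 81.1°N, lon 121.8°W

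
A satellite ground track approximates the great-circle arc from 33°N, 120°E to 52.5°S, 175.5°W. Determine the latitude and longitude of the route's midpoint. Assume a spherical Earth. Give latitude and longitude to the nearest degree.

Convert each endpoint to a unit vector on the sphere (x = cos φ cos λ, y = cos φ sin λ, z = sin φ).
The central angle between the endpoints is δ = arccos(p₁·p₂) ≈ 1.785 rad (102.3°).
Interpolate at f = 1/2 with slerp weights a = sin((1−f)δ)/sin δ ≈ 0.797, b = sin(fδ)/sin δ ≈ 0.797.
p = a·p₁ + b·p₂ ≈ (-0.818, 0.541, -0.198); φ = arcsin(p_z) ≈ -11.43°, λ = atan2(p_y, p_x) ≈ 146.53°.

≈ 11°S, 147°E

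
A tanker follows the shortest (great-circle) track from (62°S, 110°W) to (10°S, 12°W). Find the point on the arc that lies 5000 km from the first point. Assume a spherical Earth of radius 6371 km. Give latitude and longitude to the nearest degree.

From cos δ = sin φ₁ sin φ₂ + cos φ₁ cos φ₂ cos Δλ, the central angle is δ ≈ 1.482 rad (84.9°). The total great-circle distance is δ·R ≈ 1.482 × 6371 ≈ 9440 km, so the target fraction is f = 5000/9440 ≈ 0.530.
Interpolate at f ≈ 0.530 with slerp weights a = sin((1−f)δ)/sin δ ≈ 0.644, b = sin(fδ)/sin δ ≈ 0.710.
p = a·p₁ + b·p₂ ≈ (0.580, -0.430, -0.692); φ = arcsin(p_z) ≈ -43.80°, λ = atan2(p_y, p_x) ≈ -36.52°.

≈ (44°S, 37°W)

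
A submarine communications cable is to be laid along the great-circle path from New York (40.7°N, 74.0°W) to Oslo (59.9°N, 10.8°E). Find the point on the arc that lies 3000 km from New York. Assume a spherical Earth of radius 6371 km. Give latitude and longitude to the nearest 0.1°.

Convert each endpoint to a unit vector on the sphere (x = cos φ cos λ, y = cos φ sin λ, z = sin φ).
The central angle between the endpoints is δ = arccos(p₁·p₂) ≈ 0.929 rad (53.2°). The total great-circle distance is δ·R ≈ 0.929 × 6371 ≈ 5919 km, so the target fraction is f = 3000/5919 ≈ 0.507.
Interpolate at f ≈ 0.507 with slerp weights a = sin((1−f)δ)/sin δ ≈ 0.552, b = sin(fδ)/sin δ ≈ 0.566.
p = a·p₁ + b·p₂ ≈ (0.394, -0.349, 0.850); φ = arcsin(p_z) ≈ 58.22°, λ = atan2(p_y, p_x) ≈ -41.52°.

≈ 58.2°N, 41.5°W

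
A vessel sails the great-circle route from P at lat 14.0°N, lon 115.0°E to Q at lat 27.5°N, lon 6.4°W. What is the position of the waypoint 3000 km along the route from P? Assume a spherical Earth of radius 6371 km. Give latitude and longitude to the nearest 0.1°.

≈ lat 28.5°N, lon 90.5°E

Write both endpoints as unit vectors p₁, p₂ with components (cos φ cos λ, cos φ sin λ, sin φ).
The central angle between the endpoints is δ = arccos(p₁·p₂) ≈ 1.914 rad (109.7°). The total great-circle distance is δ·R ≈ 1.914 × 6371 ≈ 12195 km, so the target fraction is f = 3000/12195 ≈ 0.246.
Interpolate at f ≈ 0.246 with slerp weights a = sin((1−f)δ)/sin δ ≈ 1.053, b = sin(fδ)/sin δ ≈ 0.482.
p = a·p₁ + b·p₂ ≈ (-0.007, 0.879, 0.477); φ = arcsin(p_z) ≈ 28.51°, λ = atan2(p_y, p_x) ≈ 90.47°.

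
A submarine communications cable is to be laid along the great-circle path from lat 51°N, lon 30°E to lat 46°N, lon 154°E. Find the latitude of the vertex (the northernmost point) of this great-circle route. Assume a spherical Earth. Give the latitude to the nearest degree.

≈ 68°N

The great circle lies in the plane with unit normal n̂ = (p₁ × p₂)/|p₁ × p₂|.
Here n̂_z ≈ +0.382; the vertex latitude is φ_max = arccos|n̂_z| ≈ 67.6°.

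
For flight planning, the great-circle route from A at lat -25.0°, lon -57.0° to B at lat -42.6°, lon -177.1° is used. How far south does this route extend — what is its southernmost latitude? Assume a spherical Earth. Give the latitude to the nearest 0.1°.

≈ -54.7°

The great circle lies in the plane with unit normal n̂ = (p₁ × p₂)/|p₁ × p₂|.
Here n̂_z ≈ -0.578; the vertex latitude is φ_max = arccos|n̂_z| ≈ 54.7°.
Check via Clairaut: cos φ_max = |cos φ₁| · sin C = cos(25.0°)·sin(140.4°) ≈ 0.578, again giving ≈ 54.7°.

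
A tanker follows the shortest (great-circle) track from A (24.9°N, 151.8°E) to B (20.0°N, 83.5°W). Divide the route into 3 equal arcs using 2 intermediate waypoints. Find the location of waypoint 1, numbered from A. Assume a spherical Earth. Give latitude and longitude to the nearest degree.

≈ (40°N, 168°W)

Convert each endpoint to a unit vector on the sphere (x = cos φ cos λ, y = cos φ sin λ, z = sin φ).
The central angle between the endpoints is δ = arccos(p₁·p₂) ≈ 1.919 rad (110.0°).
Interpolate at f = 1/3 with slerp weights a = sin((1−f)δ)/sin δ ≈ 1.019, b = sin(fδ)/sin δ ≈ 0.635.
p = a·p₁ + b·p₂ ≈ (-0.747, -0.156, 0.646); φ = arcsin(p_z) ≈ 40.26°, λ = atan2(p_y, p_x) ≈ -168.19°.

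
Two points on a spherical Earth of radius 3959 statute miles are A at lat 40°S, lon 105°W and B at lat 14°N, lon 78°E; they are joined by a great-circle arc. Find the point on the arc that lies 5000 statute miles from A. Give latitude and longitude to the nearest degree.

≈ lat 67°S, lon 91°E

From cos δ = sin φ₁ sin φ₂ + cos φ₁ cos φ₂ cos Δλ, the central angle is δ ≈ 2.685 rad (153.9°). The total great-circle distance is δ·R ≈ 2.685 × 3959 ≈ 10632 mi, so the target fraction is f = 5000/10632 ≈ 0.470.
Interpolate at f ≈ 0.470 with slerp weights a = sin((1−f)δ)/sin δ ≈ 2.245, b = sin(fδ)/sin δ ≈ 2.164.
p = a·p₁ + b·p₂ ≈ (-0.009, 0.392, -0.920); φ = arcsin(p_z) ≈ -66.92°, λ = atan2(p_y, p_x) ≈ 91.27°.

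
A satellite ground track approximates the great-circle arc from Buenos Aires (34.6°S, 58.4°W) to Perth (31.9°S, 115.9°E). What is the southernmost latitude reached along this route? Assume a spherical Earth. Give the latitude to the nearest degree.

The great circle lies in the plane with unit normal n̂ = (p₁ × p₂)/|p₁ × p₂|.
Here n̂_z ≈ +0.076; the vertex latitude is φ_max = arccos|n̂_z| ≈ 85.7°.

≈ 86°S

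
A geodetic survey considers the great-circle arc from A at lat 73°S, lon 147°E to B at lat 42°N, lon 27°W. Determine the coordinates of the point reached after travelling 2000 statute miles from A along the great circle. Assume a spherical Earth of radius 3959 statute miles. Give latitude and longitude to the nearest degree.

Write both endpoints as unit vectors p₁, p₂ with components (cos φ cos λ, cos φ sin λ, sin φ).
The central angle between the endpoints is δ = arccos(p₁·p₂) ≈ 2.598 rad (148.9°). The total great-circle distance is δ·R ≈ 2.598 × 3959 ≈ 10286 mi, so the target fraction is f = 2000/10286 ≈ 0.194.
Interpolate at f ≈ 0.194 with slerp weights a = sin((1−f)δ)/sin δ ≈ 1.676, b = sin(fδ)/sin δ ≈ 0.936.
p = a·p₁ + b·p₂ ≈ (0.209, -0.049, -0.977); φ = arcsin(p_z) ≈ -77.62°, λ = atan2(p_y, p_x) ≈ -13.18°.

≈ lat 78°S, lon 13°W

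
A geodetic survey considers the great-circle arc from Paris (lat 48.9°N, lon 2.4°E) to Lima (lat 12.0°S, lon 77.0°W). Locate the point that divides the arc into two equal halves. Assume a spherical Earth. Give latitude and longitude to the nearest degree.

Write both endpoints as unit vectors p₁, p₂ with components (cos φ cos λ, cos φ sin λ, sin φ).
The central angle between the endpoints is δ = arccos(p₁·p₂) ≈ 1.609 rad (92.2°).
Interpolate at f = 1/2 with slerp weights a = sin((1−f)δ)/sin δ ≈ 0.721, b = sin(fδ)/sin δ ≈ 0.721.
p = a·p₁ + b·p₂ ≈ (0.632, -0.667, 0.393); φ = arcsin(p_z) ≈ 23.17°, λ = atan2(p_y, p_x) ≈ -46.55°.

≈ lat 23°N, lon 47°W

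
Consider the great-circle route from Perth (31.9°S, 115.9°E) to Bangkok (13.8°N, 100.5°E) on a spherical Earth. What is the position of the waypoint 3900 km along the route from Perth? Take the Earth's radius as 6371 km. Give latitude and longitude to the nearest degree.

≈ (1°N, 104°E)

Convert each endpoint to a unit vector on the sphere (x = cos φ cos λ, y = cos φ sin λ, z = sin φ).
The central angle between the endpoints is δ = arccos(p₁·p₂) ≈ 0.838 rad (48.0°). The total great-circle distance is δ·R ≈ 0.838 × 6371 ≈ 5340 km, so the target fraction is f = 3900/5340 ≈ 0.730.
Interpolate at f ≈ 0.730 with slerp weights a = sin((1−f)δ)/sin δ ≈ 0.301, b = sin(fδ)/sin δ ≈ 0.773.
p = a·p₁ + b·p₂ ≈ (-0.249, 0.968, 0.025); φ = arcsin(p_z) ≈ 1.44°, λ = atan2(p_y, p_x) ≈ 104.40°.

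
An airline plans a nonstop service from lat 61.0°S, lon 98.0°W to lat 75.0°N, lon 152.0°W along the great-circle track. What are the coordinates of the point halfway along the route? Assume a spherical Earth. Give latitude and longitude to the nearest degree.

The haversine formula gives a central angle δ ≈ 2.451 rad (140.4°) between the endpoints.
Interpolate at f = 1/2 with slerp weights a = sin((1−f)δ)/sin δ ≈ 1.478, b = sin(fδ)/sin δ ≈ 1.478.
p = a·p₁ + b·p₂ ≈ (-0.437, -0.889, 0.135); φ = arcsin(p_z) ≈ 7.75°, λ = atan2(p_y, p_x) ≈ -116.20°.

≈ lat 8°N, lon 116°W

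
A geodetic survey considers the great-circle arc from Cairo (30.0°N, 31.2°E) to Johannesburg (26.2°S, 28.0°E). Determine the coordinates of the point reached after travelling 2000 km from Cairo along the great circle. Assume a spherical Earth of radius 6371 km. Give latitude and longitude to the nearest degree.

The haversine formula gives a central angle δ ≈ 0.982 rad (56.3°) between the endpoints. The total great-circle distance is δ·R ≈ 0.982 × 6371 ≈ 6258 km, so the target fraction is f = 2000/6258 ≈ 0.320.
Interpolate at f ≈ 0.320 with slerp weights a = sin((1−f)δ)/sin δ ≈ 0.745, b = sin(fδ)/sin δ ≈ 0.371.
p = a·p₁ + b·p₂ ≈ (0.846, 0.491, 0.209); φ = arcsin(p_z) ≈ 12.04°, λ = atan2(p_y, p_x) ≈ 30.11°.

≈ (12°N, 30°E)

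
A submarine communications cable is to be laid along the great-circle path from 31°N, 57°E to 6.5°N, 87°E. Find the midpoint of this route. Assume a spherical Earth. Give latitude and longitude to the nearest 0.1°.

≈ 19.4°N, 73.1°E

Convert each endpoint to a unit vector on the sphere (x = cos φ cos λ, y = cos φ sin λ, z = sin φ).
The central angle between the endpoints is δ = arccos(p₁·p₂) ≈ 0.650 rad (37.3°).
Interpolate at f = 1/2 with slerp weights a = sin((1−f)δ)/sin δ ≈ 0.528, b = sin(fδ)/sin δ ≈ 0.528.
p = a·p₁ + b·p₂ ≈ (0.274, 0.903, 0.331); φ = arcsin(p_z) ≈ 19.36°, λ = atan2(p_y, p_x) ≈ 73.13°.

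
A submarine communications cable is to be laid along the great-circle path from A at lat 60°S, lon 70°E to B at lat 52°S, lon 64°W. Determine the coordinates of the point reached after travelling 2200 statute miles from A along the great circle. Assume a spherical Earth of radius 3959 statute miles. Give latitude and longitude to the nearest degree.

≈ lat 75°S, lon 14°W

From cos δ = sin φ₁ sin φ₂ + cos φ₁ cos φ₂ cos Δλ, the central angle is δ ≈ 1.083 rad (62.1°). The total great-circle distance is δ·R ≈ 1.083 × 3959 ≈ 4288 mi, so the target fraction is f = 2200/4288 ≈ 0.513.
Interpolate at f ≈ 0.513 with slerp weights a = sin((1−f)δ)/sin δ ≈ 0.570, b = sin(fδ)/sin δ ≈ 0.597.
p = a·p₁ + b·p₂ ≈ (0.259, -0.063, -0.964); φ = arcsin(p_z) ≈ -74.57°, λ = atan2(p_y, p_x) ≈ -13.64°.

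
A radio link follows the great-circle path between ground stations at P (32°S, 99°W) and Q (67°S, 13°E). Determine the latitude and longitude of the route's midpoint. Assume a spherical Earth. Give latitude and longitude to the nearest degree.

From cos δ = sin φ₁ sin φ₂ + cos φ₁ cos φ₂ cos Δλ, the central angle is δ ≈ 1.199 rad (68.7°).
Interpolate at f = 1/2 with slerp weights a = sin((1−f)δ)/sin δ ≈ 0.606, b = sin(fδ)/sin δ ≈ 0.606.
p = a·p₁ + b·p₂ ≈ (0.150, -0.454, -0.878); φ = arcsin(p_z) ≈ -61.43°, λ = atan2(p_y, p_x) ≈ -71.69°.

≈ (61°S, 72°W)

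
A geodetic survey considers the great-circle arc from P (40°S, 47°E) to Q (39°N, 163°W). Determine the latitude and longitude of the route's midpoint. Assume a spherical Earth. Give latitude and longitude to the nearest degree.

From cos δ = sin φ₁ sin φ₂ + cos φ₁ cos φ₂ cos Δλ, the central angle is δ ≈ 2.739 rad (156.9°).
Interpolate at f = 1/2 with slerp weights a = sin((1−f)δ)/sin δ ≈ 2.501, b = sin(fδ)/sin δ ≈ 2.501.
p = a·p₁ + b·p₂ ≈ (-0.552, 0.833, -0.034); φ = arcsin(p_z) ≈ -1.93°, λ = atan2(p_y, p_x) ≈ 123.54°.

≈ (2°S, 124°E)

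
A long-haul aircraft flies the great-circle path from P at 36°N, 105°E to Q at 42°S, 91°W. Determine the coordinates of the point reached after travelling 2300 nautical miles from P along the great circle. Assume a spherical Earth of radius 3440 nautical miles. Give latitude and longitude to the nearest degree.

Convert each endpoint to a unit vector on the sphere (x = cos φ cos λ, y = cos φ sin λ, z = sin φ).
The central angle between the endpoints is δ = arccos(p₁·p₂) ≈ 2.901 rad (166.2°). The total great-circle distance is δ·R ≈ 2.901 × 3440 ≈ 9980 nmi, so the target fraction is f = 2300/9980 ≈ 0.230.
Interpolate at f ≈ 0.230 with slerp weights a = sin((1−f)δ)/sin δ ≈ 3.313, b = sin(fδ)/sin δ ≈ 2.603.
p = a·p₁ + b·p₂ ≈ (-0.727, 0.655, 0.205); φ = arcsin(p_z) ≈ 11.86°, λ = atan2(p_y, p_x) ≈ 138.01°.

≈ 12°N, 138°E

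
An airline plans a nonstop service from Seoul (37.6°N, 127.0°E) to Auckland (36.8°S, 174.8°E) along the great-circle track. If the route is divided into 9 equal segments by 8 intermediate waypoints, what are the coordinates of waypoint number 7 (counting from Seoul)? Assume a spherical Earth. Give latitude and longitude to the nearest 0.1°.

Convert each endpoint to a unit vector on the sphere (x = cos φ cos λ, y = cos φ sin λ, z = sin φ).
The central angle between the endpoints is δ = arccos(p₁·p₂) ≈ 1.510 rad (86.5°).
Interpolate at f = 7/9 with slerp weights a = sin((1−f)δ)/sin δ ≈ 0.330, b = sin(fδ)/sin δ ≈ 0.924.
p = a·p₁ + b·p₂ ≈ (-0.894, 0.276, -0.352); φ = arcsin(p_z) ≈ -20.63°, λ = atan2(p_y, p_x) ≈ 162.86°.

≈ 20.6°S, 162.9°E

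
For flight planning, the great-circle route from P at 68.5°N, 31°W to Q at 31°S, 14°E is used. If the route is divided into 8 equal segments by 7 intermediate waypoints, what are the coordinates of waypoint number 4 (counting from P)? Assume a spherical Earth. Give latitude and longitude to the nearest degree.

≈ 20°N, 1°E

Write both endpoints as unit vectors p₁, p₂ with components (cos φ cos λ, cos φ sin λ, sin φ).
The central angle between the endpoints is δ = arccos(p₁·p₂) ≈ 1.831 rad (104.9°).
Interpolate at f = 4/8 with slerp weights a = sin((1−f)δ)/sin δ ≈ 0.820, b = sin(fδ)/sin δ ≈ 0.820.
p = a·p₁ + b·p₂ ≈ (0.940, 0.015, 0.341); φ = arcsin(p_z) ≈ 19.92°, λ = atan2(p_y, p_x) ≈ 0.93°.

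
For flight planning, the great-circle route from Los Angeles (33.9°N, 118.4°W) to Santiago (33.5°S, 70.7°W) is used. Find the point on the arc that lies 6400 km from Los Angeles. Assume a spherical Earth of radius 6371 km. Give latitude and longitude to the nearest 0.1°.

≈ 14.3°S, 85.4°W

The haversine formula gives a central angle δ ≈ 1.412 rad (80.9°) between the endpoints. The total great-circle distance is δ·R ≈ 1.412 × 6371 ≈ 8997 km, so the target fraction is f = 6400/8997 ≈ 0.711.
Interpolate at f ≈ 0.711 with slerp weights a = sin((1−f)δ)/sin δ ≈ 0.401, b = sin(fδ)/sin δ ≈ 0.855.
p = a·p₁ + b·p₂ ≈ (0.077, -0.966, -0.248); φ = arcsin(p_z) ≈ -14.35°, λ = atan2(p_y, p_x) ≈ -85.44°.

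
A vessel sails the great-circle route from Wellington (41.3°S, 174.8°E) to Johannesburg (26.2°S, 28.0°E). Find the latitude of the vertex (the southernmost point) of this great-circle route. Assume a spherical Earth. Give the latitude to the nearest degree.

The great circle lies in the plane with unit normal n̂ = (p₁ × p₂)/|p₁ × p₂|.
Here n̂_z ≈ -0.384; the vertex latitude is φ_max = arccos|n̂_z| ≈ 67.4°.

≈ 67°S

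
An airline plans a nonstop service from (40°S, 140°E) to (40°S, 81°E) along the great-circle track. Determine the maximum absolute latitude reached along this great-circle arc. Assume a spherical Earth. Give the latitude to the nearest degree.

≈ 44°S

The great circle lies in the plane with unit normal n̂ = (p₁ × p₂)/|p₁ × p₂|.
Here n̂_z ≈ -0.720; the vertex latitude is φ_max = arccos|n̂_z| ≈ 44.0°.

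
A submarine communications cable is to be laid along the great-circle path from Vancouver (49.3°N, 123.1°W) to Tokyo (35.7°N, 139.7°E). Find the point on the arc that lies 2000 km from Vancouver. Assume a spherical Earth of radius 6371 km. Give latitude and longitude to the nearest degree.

From cos δ = sin φ₁ sin φ₂ + cos φ₁ cos φ₂ cos Δλ, the central angle is δ ≈ 1.185 rad (67.9°). The total great-circle distance is δ·R ≈ 1.185 × 6371 ≈ 7551 km, so the target fraction is f = 2000/7551 ≈ 0.265.
Interpolate at f ≈ 0.265 with slerp weights a = sin((1−f)δ)/sin δ ≈ 0.826, b = sin(fδ)/sin δ ≈ 0.333.
p = a·p₁ + b·p₂ ≈ (-0.500, -0.276, 0.821); φ = arcsin(p_z) ≈ 55.14°, λ = atan2(p_y, p_x) ≈ -151.12°.

≈ 55°N, 151°W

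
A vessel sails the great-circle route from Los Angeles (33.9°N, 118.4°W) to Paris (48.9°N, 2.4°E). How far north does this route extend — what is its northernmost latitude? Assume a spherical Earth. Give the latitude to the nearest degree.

The great circle lies in the plane with unit normal n̂ = (p₁ × p₂)/|p₁ × p₂|.
Here n̂_z ≈ +0.473; the vertex latitude is φ_max = arccos|n̂_z| ≈ 61.7°.

≈ 62°N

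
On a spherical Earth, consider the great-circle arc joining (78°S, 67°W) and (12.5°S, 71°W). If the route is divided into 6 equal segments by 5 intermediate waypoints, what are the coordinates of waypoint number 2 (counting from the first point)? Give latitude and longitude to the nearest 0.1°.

≈ (56.2°S, 69.9°W)

Write both endpoints as unit vectors p₁, p₂ with components (cos φ cos λ, cos φ sin λ, sin φ).
The central angle between the endpoints is δ = arccos(p₁·p₂) ≈ 1.144 rad (65.5°).
Interpolate at f = 2/6 with slerp weights a = sin((1−f)δ)/sin δ ≈ 0.759, b = sin(fδ)/sin δ ≈ 0.409.
p = a·p₁ + b·p₂ ≈ (0.192, -0.523, -0.831); φ = arcsin(p_z) ≈ -56.18°, λ = atan2(p_y, p_x) ≈ -69.87°.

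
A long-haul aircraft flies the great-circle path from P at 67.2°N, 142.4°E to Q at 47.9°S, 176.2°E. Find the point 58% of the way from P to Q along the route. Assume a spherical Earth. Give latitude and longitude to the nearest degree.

≈ 1°N, 166°E

The haversine formula gives a central angle δ ≈ 2.058 rad (117.9°) between the endpoints.
Interpolate at f = 0.58 with slerp weights a = sin((1−f)δ)/sin δ ≈ 0.861, b = sin(fδ)/sin δ ≈ 1.052.
p = a·p₁ + b·p₂ ≈ (-0.968, 0.250, 0.013); φ = arcsin(p_z) ≈ 0.74°, λ = atan2(p_y, p_x) ≈ 165.50°.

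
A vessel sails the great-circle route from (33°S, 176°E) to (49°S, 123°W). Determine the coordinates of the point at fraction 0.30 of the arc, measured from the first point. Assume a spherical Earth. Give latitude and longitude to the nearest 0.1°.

≈ (41.0°S, 169.3°W)

From cos δ = sin φ₁ sin φ₂ + cos φ₁ cos φ₂ cos Δλ, the central angle is δ ≈ 0.826 rad (47.3°).
Interpolate at f = 0.30 with slerp weights a = sin((1−f)δ)/sin δ ≈ 0.743, b = sin(fδ)/sin δ ≈ 0.334.
p = a·p₁ + b·p₂ ≈ (-0.741, -0.140, -0.657); φ = arcsin(p_z) ≈ -41.04°, λ = atan2(p_y, p_x) ≈ -169.30°.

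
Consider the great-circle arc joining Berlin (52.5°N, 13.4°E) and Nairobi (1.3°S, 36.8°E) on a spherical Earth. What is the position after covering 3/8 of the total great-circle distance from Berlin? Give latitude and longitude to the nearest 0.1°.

Convert each endpoint to a unit vector on the sphere (x = cos φ cos λ, y = cos φ sin λ, z = sin φ).
The central angle between the endpoints is δ = arccos(p₁·p₂) ≈ 1.000 rad (57.3°).
Interpolate at f = 3/8 with slerp weights a = sin((1−f)δ)/sin δ ≈ 0.695, b = sin(fδ)/sin δ ≈ 0.435.
p = a·p₁ + b·p₂ ≈ (0.760, 0.359, 0.542); φ = arcsin(p_z) ≈ 32.80°, λ = atan2(p_y, p_x) ≈ 25.26°.

≈ 32.8°N, 25.3°E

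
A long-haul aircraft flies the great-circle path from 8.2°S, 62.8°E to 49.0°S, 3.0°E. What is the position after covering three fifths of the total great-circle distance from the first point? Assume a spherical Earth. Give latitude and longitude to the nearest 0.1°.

≈ 36.2°S, 33.7°E

The haversine formula gives a central angle δ ≈ 1.122 rad (64.3°) between the endpoints.
Interpolate at f = 3/5 with slerp weights a = sin((1−f)δ)/sin δ ≈ 0.482, b = sin(fδ)/sin δ ≈ 0.692.
p = a·p₁ + b·p₂ ≈ (0.671, 0.448, -0.591); φ = arcsin(p_z) ≈ -36.22°, λ = atan2(p_y, p_x) ≈ 33.70°.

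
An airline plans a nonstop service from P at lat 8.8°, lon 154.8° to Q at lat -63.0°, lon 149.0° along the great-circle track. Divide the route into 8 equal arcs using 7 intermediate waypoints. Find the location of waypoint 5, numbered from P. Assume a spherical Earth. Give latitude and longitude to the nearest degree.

≈ lat -36°, lon 152°

Write both endpoints as unit vectors p₁, p₂ with components (cos φ cos λ, cos φ sin λ, sin φ).
The central angle between the endpoints is δ = arccos(p₁·p₂) ≈ 1.256 rad (71.9°).
Interpolate at f = 5/8 with slerp weights a = sin((1−f)δ)/sin δ ≈ 0.477, b = sin(fδ)/sin δ ≈ 0.743.
p = a·p₁ + b·p₂ ≈ (-0.716, 0.375, -0.589); φ = arcsin(p_z) ≈ -36.10°, λ = atan2(p_y, p_x) ≈ 152.38°.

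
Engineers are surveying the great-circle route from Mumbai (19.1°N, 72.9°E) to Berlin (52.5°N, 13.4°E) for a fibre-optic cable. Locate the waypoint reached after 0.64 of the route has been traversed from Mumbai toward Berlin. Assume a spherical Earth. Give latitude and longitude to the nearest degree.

Write both endpoints as unit vectors p₁, p₂ with components (cos φ cos λ, cos φ sin λ, sin φ).
The central angle between the endpoints is δ = arccos(p₁·p₂) ≈ 0.987 rad (56.5°).
Interpolate at f = 0.64 with slerp weights a = sin((1−f)δ)/sin δ ≈ 0.417, b = sin(fδ)/sin δ ≈ 0.708.
p = a·p₁ + b·p₂ ≈ (0.535, 0.476, 0.698); φ = arcsin(p_z) ≈ 44.25°, λ = atan2(p_y, p_x) ≈ 41.69°.

≈ 44°N, 42°E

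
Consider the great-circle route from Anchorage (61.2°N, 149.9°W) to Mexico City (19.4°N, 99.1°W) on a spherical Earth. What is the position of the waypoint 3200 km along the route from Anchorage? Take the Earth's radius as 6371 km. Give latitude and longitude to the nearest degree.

The haversine formula gives a central angle δ ≈ 0.954 rad (54.7°) between the endpoints. The total great-circle distance is δ·R ≈ 0.954 × 6371 ≈ 6079 km, so the target fraction is f = 3200/6079 ≈ 0.526.
Interpolate at f ≈ 0.526 with slerp weights a = sin((1−f)δ)/sin δ ≈ 0.535, b = sin(fδ)/sin δ ≈ 0.590.
p = a·p₁ + b·p₂ ≈ (-0.311, -0.679, 0.665); φ = arcsin(p_z) ≈ 41.69°, λ = atan2(p_y, p_x) ≈ -114.62°.

≈ 42°N, 115°W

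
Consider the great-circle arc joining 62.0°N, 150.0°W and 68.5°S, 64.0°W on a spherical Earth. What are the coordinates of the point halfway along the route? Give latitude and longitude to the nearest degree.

The haversine formula gives a central angle δ ≈ 2.514 rad (144.0°) between the endpoints.
Interpolate at f = 1/2 with slerp weights a = sin((1−f)δ)/sin δ ≈ 1.620, b = sin(fδ)/sin δ ≈ 1.620.
p = a·p₁ + b·p₂ ≈ (-0.398, -0.914, -0.077); φ = arcsin(p_z) ≈ -4.41°, λ = atan2(p_y, p_x) ≈ -113.55°.

≈ 4°S, 114°W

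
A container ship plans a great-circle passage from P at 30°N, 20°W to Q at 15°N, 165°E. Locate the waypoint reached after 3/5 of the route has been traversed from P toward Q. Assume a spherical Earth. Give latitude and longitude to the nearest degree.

From cos δ = sin φ₁ sin φ₂ + cos φ₁ cos φ₂ cos Δλ, the central angle is δ ≈ 2.352 rad (134.7°).
Interpolate at f = 3/5 with slerp weights a = sin((1−f)δ)/sin δ ≈ 1.138, b = sin(fδ)/sin δ ≈ 1.390.
p = a·p₁ + b·p₂ ≈ (-0.371, 0.011, 0.929); φ = arcsin(p_z) ≈ 68.20°, λ = atan2(p_y, p_x) ≈ 178.37°.

≈ 68°N, 178°E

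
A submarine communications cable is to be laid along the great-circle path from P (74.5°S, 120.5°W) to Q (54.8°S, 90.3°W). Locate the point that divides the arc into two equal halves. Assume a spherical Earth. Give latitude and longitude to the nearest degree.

From cos δ = sin φ₁ sin φ₂ + cos φ₁ cos φ₂ cos Δλ, the central angle is δ ≈ 0.401 rad (23.0°).
Interpolate at f = 1/2 with slerp weights a = sin((1−f)δ)/sin δ ≈ 0.510, b = sin(fδ)/sin δ ≈ 0.510.
p = a·p₁ + b·p₂ ≈ (-0.071, -0.412, -0.909); φ = arcsin(p_z) ≈ -65.31°, λ = atan2(p_y, p_x) ≈ -99.75°.

≈ (65°S, 100°W)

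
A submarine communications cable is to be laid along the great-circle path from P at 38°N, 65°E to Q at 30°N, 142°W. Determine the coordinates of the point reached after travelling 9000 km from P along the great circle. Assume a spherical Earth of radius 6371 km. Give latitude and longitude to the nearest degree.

From cos δ = sin φ₁ sin φ₂ + cos φ₁ cos φ₂ cos Δλ, the central angle is δ ≈ 1.876 rad (107.5°). The total great-circle distance is δ·R ≈ 1.876 × 6371 ≈ 11950 km, so the target fraction is f = 9000/11950 ≈ 0.753.
Interpolate at f ≈ 0.753 with slerp weights a = sin((1−f)δ)/sin δ ≈ 0.468, b = sin(fδ)/sin δ ≈ 1.035.
p = a·p₁ + b·p₂ ≈ (-0.551, -0.218, 0.806); φ = arcsin(p_z) ≈ 53.70°, λ = atan2(p_y, p_x) ≈ -158.44°.

≈ 54°N, 158°W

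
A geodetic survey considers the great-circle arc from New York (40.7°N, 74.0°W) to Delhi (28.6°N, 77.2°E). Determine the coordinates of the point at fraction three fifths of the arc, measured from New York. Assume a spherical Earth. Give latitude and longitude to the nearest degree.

Write both endpoints as unit vectors p₁, p₂ with components (cos φ cos λ, cos φ sin λ, sin φ).
The central angle between the endpoints is δ = arccos(p₁·p₂) ≈ 1.845 rad (105.7°).
Interpolate at f = 3/5 with slerp weights a = sin((1−f)δ)/sin δ ≈ 0.699, b = sin(fδ)/sin δ ≈ 0.929.
p = a·p₁ + b·p₂ ≈ (0.327, 0.286, 0.901); φ = arcsin(p_z) ≈ 64.25°, λ = atan2(p_y, p_x) ≈ 41.20°.

≈ (64°N, 41°E)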